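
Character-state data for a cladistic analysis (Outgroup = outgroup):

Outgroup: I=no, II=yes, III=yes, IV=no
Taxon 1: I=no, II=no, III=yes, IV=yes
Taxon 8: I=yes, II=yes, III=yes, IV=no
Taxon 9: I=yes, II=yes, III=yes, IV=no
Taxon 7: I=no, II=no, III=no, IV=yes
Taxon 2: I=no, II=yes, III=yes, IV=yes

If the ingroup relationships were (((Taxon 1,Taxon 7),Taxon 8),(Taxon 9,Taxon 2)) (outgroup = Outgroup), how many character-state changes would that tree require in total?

6

Map each character onto (((Taxon 1,Taxon 7),Taxon 8),(Taxon 9,Taxon 2)) (rooted by Outgroup) and count the minimum state changes it requires (Fitch parsimony):
I: 2; II: 1; III: 1; IV: 2.
Total tree length = 6.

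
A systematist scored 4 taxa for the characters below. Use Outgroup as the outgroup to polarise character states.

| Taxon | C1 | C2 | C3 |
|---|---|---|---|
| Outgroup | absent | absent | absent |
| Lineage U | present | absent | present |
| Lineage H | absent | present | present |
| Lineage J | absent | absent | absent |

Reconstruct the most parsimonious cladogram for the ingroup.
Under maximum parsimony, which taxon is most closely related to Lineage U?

Lineage H

The outgroup has state 'absent' for every character, so 'present' is the derived state throughout.
C1: derived state 'present' in Lineage U only — an autapomorphy, so it tells us nothing about relationships among taxa.
C2 (derived state 'present') is unique to Lineage H (autapomorphy; uninformative for grouping).
C3 (derived state 'present') is shared by Lineage H and Lineage U — a synapomorphy uniting that clade.
Most parsimonious ingroup topology: ((Lineage U,Lineage H),Lineage J).
Lineage U and Lineage H form a cherry on this tree, so they are sister taxa.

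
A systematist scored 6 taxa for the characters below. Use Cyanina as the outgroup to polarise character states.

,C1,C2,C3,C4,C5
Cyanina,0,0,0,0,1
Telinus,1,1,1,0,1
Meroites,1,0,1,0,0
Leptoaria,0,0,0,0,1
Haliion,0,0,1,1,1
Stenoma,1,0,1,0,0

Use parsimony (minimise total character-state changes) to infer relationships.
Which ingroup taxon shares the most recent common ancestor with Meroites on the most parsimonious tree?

Character polarity is set by the outgroup: the derived state is whichever differs from the outgroup's state, so for C5 the derived state is '0', and for the remaining characters it is '1'.
C1: derived state '1' in Meroites, Stenoma, and Telinus only — synapomorphy for {Meroites, Stenoma, Telinus}.
C2: derived state '1' in Telinus only — an autapomorphy, so it tells us nothing about relationships among taxa.
C3 (derived state '1') is shared by Haliion, Meroites, Stenoma, and Telinus — a synapomorphy uniting that clade.
C4 (derived state '1') is unique to Haliion (autapomorphy; uninformative for grouping).
Only Meroites and Stenoma show the derived state '0' for C5, supporting them as a clade.
Most parsimonious ingroup topology: (((Telinus,(Meroites,Stenoma)),Haliion),Leptoaria).
Meroites and Stenoma form a cherry on this tree, so they are sister taxa.

Stenoma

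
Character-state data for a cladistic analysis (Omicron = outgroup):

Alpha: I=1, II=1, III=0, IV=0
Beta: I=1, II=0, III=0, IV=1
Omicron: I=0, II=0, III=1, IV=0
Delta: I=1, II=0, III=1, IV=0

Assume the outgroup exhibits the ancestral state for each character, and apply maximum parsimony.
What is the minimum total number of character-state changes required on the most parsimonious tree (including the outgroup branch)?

Character polarity is set by the outgroup: the derived state is whichever differs from the outgroup's state, so for III the derived state is '0', and for the remaining characters it is '1'.
All ingroup taxa share the derived state '1' for I; it defines the ingroup but does not resolve relationships within it.
II (derived state '1') is unique to Alpha (autapomorphy; uninformative for grouping).
Only Alpha and Beta show the derived state '0' for III, supporting them as a clade.
IV (derived state '1') is unique to Beta (autapomorphy; uninformative for grouping).
Most parsimonious ingroup topology: ((Alpha,Beta),Delta).
Changes per character on this tree: I: 1; II: 1; III: 1; IV: 1.
Total = 4.

4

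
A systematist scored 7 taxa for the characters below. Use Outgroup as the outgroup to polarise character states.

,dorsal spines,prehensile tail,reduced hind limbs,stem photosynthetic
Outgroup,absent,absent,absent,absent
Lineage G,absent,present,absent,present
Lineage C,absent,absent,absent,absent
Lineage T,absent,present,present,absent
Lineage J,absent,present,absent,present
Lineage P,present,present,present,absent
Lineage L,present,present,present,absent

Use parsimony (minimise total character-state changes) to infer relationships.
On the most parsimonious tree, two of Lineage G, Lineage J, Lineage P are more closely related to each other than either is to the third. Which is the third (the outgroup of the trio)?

Lineage P

The outgroup has state 'absent' for every character, so 'present' is the derived state throughout.
dorsal spines: derived state 'present' in Lineage L and Lineage P only — synapomorphy for {Lineage L, Lineage P}.
prehensile tail (derived state 'present') is shared by Lineage G, Lineage J, Lineage L, Lineage P, and Lineage T — a synapomorphy uniting that clade.
reduced hind limbs (derived state 'present') is shared by Lineage L, Lineage P, and Lineage T — a synapomorphy uniting that clade.
stem photosynthetic: derived state 'present' in Lineage G and Lineage J only — synapomorphy for {Lineage G, Lineage J}.
Most parsimonious ingroup topology: (((Lineage G,Lineage J),(Lineage T,(Lineage P,Lineage L))),Lineage C).
Lineage J and Lineage G share a more recent common ancestor with each other than either does with Lineage P, so Lineage P is the least closely related of the three.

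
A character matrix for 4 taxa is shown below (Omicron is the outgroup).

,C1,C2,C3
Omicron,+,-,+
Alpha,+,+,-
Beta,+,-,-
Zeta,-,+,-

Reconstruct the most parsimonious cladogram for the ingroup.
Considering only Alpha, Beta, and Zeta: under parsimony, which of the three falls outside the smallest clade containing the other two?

Character polarity is set by the outgroup: the derived state is whichever differs from the outgroup's state, so for C1, C3 the derived state is '-', and for the remaining characters it is '+'.
C1: derived state '-' in Zeta only — an autapomorphy, so it tells us nothing about relationships among taxa.
C2 (derived state '+') is shared by Alpha and Zeta — a synapomorphy uniting that clade.
C3 (derived state '-') is shared by all ingroup taxa — unites the whole ingroup.
Most parsimonious ingroup topology: ((Alpha,Zeta),Beta).
Alpha and Zeta share a more recent common ancestor with each other than either does with Beta, so Beta is the least closely related of the three.

Beta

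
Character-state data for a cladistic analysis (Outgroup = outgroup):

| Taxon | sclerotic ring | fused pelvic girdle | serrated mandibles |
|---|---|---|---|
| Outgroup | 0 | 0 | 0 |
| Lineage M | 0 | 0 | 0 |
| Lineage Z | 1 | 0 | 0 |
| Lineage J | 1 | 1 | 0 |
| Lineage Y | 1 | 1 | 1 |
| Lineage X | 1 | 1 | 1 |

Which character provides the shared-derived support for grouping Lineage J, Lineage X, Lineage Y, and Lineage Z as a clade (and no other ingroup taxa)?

The outgroup has state '0' for every character, so '1' is the derived state throughout.
sclerotic ring: derived state '1' in Lineage J, Lineage X, Lineage Y, and Lineage Z only — synapomorphy for {Lineage J, Lineage X, Lineage Y, Lineage Z}.
fused pelvic girdle: derived state '1' in Lineage J, Lineage X, and Lineage Y only — synapomorphy for {Lineage J, Lineage X, Lineage Y}.
serrated mandibles: derived state '1' in Lineage X and Lineage Y only — synapomorphy for {Lineage X, Lineage Y}.
Most parsimonious ingroup topology: (Lineage M,(Lineage Z,(Lineage J,(Lineage Y,Lineage X)))).
The clade {Lineage J, Lineage X, Lineage Y, Lineage Z} is supported by sclerotic ring: its derived state '1' occurs in exactly those taxa and in no other taxon (including the outgroup).

sclerotic ring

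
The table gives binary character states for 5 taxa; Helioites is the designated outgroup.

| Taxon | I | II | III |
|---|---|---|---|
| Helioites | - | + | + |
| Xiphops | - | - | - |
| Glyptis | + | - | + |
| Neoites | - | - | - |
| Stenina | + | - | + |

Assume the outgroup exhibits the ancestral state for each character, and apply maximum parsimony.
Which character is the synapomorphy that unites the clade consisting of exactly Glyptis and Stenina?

Character polarity is set by the outgroup: the derived state is whichever differs from the outgroup's state, so for II, III the derived state is '-', and for the remaining characters it is '+'.
I (derived state '+') is shared by Glyptis and Stenina — a synapomorphy uniting that clade.
All ingroup taxa share the derived state '-' for II; it defines the ingroup but does not resolve relationships within it.
III: derived state '-' in Neoites and Xiphops only — synapomorphy for {Neoites, Xiphops}.
Most parsimonious ingroup topology: ((Xiphops,Neoites),(Glyptis,Stenina)).
The clade {Glyptis, Stenina} is supported by I: its derived state '+' occurs in exactly those taxa and in no other taxon (including the outgroup).

I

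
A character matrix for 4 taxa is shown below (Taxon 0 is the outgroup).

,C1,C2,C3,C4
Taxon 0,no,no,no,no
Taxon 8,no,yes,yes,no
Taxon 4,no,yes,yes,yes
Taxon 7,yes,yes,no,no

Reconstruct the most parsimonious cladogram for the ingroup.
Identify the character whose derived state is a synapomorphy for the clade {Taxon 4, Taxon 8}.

The outgroup has state 'no' for every character, so 'yes' is the derived state throughout.
C1: derived state 'yes' in Taxon 7 only — an autapomorphy, so it tells us nothing about relationships among taxa.
All ingroup taxa share the derived state 'yes' for C2; it defines the ingroup but does not resolve relationships within it.
Only Taxon 4 and Taxon 8 show the derived state 'yes' for C3, supporting them as a clade.
C4 (derived state 'yes') is unique to Taxon 4 (autapomorphy; uninformative for grouping).
Most parsimonious ingroup topology: ((Taxon 4,Taxon 8),Taxon 7).
The clade {Taxon 4, Taxon 8} is supported by C3: its derived state 'yes' occurs in exactly those taxa and in no other taxon (including the outgroup).

C3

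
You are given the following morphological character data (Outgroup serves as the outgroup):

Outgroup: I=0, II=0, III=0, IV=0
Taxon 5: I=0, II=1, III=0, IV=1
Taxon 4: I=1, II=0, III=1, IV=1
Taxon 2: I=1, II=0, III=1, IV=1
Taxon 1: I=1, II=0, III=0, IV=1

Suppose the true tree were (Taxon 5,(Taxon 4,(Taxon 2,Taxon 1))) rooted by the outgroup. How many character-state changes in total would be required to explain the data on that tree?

5

Map each character onto (Taxon 5,(Taxon 4,(Taxon 2,Taxon 1))) (rooted by Outgroup) and count the minimum state changes it requires (Fitch parsimony):
I: 1; II: 1; III: 2; IV: 1.
Total tree length = 5.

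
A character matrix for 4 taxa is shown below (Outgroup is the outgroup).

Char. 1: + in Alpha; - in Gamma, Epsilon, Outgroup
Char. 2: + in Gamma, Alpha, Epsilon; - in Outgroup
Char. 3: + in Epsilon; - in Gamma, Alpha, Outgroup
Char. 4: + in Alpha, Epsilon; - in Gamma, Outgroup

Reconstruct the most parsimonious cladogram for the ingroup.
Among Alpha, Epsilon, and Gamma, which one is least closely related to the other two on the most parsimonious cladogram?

Gamma

The outgroup has state '-' for every character, so '+' is the derived state throughout.
Char. 1: derived state '+' in Alpha only — an autapomorphy, so it tells us nothing about relationships among taxa.
All ingroup taxa share the derived state '+' for Char. 2; it defines the ingroup but does not resolve relationships within it.
Char. 3: derived state '+' in Epsilon only — an autapomorphy, so it tells us nothing about relationships among taxa.
Only Alpha and Epsilon show the derived state '+' for Char. 4, supporting them as a clade.
Most parsimonious ingroup topology: ((Epsilon,Alpha),Gamma).
Alpha and Epsilon share a more recent common ancestor with each other than either does with Gamma, so Gamma is the least closely related of the three.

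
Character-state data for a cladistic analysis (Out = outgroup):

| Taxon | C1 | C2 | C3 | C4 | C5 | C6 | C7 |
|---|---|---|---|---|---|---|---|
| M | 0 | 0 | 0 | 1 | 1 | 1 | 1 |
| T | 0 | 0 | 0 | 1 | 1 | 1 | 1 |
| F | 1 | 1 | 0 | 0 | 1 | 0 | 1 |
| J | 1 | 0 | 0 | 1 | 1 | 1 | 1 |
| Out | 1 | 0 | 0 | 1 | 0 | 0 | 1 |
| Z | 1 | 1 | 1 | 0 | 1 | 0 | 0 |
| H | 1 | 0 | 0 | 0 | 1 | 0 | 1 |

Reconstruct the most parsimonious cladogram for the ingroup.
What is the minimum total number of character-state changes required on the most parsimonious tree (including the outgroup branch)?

Character polarity is set by the outgroup: the derived state is whichever differs from the outgroup's state, so for C1, C4, C7 the derived state is '0', and for the remaining characters it is '1'.
Only M and T show the derived state '0' for C1, supporting them as a clade.
Only F and Z show the derived state '1' for C2, supporting them as a clade.
C3: derived state '1' in Z only — an autapomorphy, so it tells us nothing about relationships among taxa.
Only F, H, and Z show the derived state '0' for C4, supporting them as a clade.
C5 (derived state '1') is shared by all ingroup taxa — unites the whole ingroup.
Only J, M, and T show the derived state '1' for C6, supporting them as a clade.
C7 (derived state '0') is unique to Z (autapomorphy; uninformative for grouping).
Most parsimonious ingroup topology: (((T,M),J),(H,(F,Z))).
Changes per character on this tree: C1: 1; C2: 1; C3: 1; C4: 1; C5: 1; C6: 1; C7: 1.
Total = 7.

7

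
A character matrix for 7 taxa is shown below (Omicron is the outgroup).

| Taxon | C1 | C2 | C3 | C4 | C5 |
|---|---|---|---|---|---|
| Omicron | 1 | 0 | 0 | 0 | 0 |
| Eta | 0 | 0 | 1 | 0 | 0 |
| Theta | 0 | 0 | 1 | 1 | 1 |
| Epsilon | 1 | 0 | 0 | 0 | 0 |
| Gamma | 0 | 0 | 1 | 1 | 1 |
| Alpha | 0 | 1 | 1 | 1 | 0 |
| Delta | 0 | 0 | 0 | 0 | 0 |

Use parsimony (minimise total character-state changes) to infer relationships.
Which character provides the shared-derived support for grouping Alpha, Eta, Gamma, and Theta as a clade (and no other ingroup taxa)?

C3

Character polarity is set by the outgroup: the derived state is whichever differs from the outgroup's state, so for C1 the derived state is '0', and for the remaining characters it is '1'.
Only Alpha, Delta, Eta, Gamma, and Theta show the derived state '0' for C1, supporting them as a clade.
C2: derived state '1' in Alpha only — an autapomorphy, so it tells us nothing about relationships among taxa.
C3 (derived state '1') is shared by Alpha, Eta, Gamma, and Theta — a synapomorphy uniting that clade.
C4 (derived state '1') is shared by Alpha, Gamma, and Theta — a synapomorphy uniting that clade.
C5 (derived state '1') is shared by Gamma and Theta — a synapomorphy uniting that clade.
Most parsimonious ingroup topology: (((Eta,((Theta,Gamma),Alpha)),Delta),Epsilon).
The clade {Alpha, Eta, Gamma, Theta} is supported by C3: its derived state '1' occurs in exactly those taxa and in no other taxon (including the outgroup).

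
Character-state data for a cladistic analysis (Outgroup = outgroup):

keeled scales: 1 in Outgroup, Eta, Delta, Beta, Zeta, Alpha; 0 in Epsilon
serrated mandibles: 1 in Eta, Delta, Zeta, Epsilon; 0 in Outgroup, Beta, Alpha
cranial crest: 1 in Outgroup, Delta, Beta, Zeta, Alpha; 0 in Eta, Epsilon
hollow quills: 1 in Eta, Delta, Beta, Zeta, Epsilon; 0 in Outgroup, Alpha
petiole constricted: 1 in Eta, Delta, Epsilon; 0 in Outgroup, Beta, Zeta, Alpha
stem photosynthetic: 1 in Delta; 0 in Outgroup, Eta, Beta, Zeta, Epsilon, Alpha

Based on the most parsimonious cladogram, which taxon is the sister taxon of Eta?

Character polarity is set by the outgroup: the derived state is whichever differs from the outgroup's state, so for keeled scales, cranial crest the derived state is '0', and for the remaining characters it is '1'.
keeled scales: derived state '0' in Epsilon only — an autapomorphy, so it tells us nothing about relationships among taxa.
Only Delta, Epsilon, Eta, and Zeta show the derived state '1' for serrated mandibles, supporting them as a clade.
cranial crest: derived state '0' in Epsilon and Eta only — synapomorphy for {Epsilon, Eta}.
hollow quills: derived state '1' in Beta, Delta, Epsilon, Eta, and Zeta only — synapomorphy for {Beta, Delta, Epsilon, Eta, Zeta}.
petiole constricted: derived state '1' in Delta, Epsilon, and Eta only — synapomorphy for {Delta, Epsilon, Eta}.
stem photosynthetic: derived state '1' in Delta only — an autapomorphy, so it tells us nothing about relationships among taxa.
Most parsimonious ingroup topology: (((((Eta,Epsilon),Delta),Zeta),Beta),Alpha).
Eta and Epsilon form a cherry on this tree, so they are sister taxa.

Epsilon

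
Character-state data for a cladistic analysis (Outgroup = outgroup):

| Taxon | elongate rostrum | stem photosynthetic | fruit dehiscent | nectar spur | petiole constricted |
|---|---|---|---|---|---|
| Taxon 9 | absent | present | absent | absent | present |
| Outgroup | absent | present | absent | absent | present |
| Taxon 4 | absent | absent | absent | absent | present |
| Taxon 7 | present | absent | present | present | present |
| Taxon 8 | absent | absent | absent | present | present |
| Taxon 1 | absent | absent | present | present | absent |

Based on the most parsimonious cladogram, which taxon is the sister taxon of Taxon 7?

Character polarity is set by the outgroup: the derived state is whichever differs from the outgroup's state, so for stem photosynthetic, petiole constricted the derived state is 'absent', and for the remaining characters it is 'present'.
elongate rostrum: derived state 'present' in Taxon 7 only — an autapomorphy, so it tells us nothing about relationships among taxa.
stem photosynthetic: derived state 'absent' in Taxon 1, Taxon 4, Taxon 7, and Taxon 8 only — synapomorphy for {Taxon 1, Taxon 4, Taxon 7, Taxon 8}.
fruit dehiscent (derived state 'present') is shared by Taxon 1 and Taxon 7 — a synapomorphy uniting that clade.
Only Taxon 1, Taxon 7, and Taxon 8 show the derived state 'present' for nectar spur, supporting them as a clade.
petiole constricted (derived state 'absent') is unique to Taxon 1 (autapomorphy; uninformative for grouping).
Most parsimonious ingroup topology: ((((Taxon 1,Taxon 7),Taxon 8),Taxon 4),Taxon 9).
Taxon 7 and Taxon 1 form a cherry on this tree, so they are sister taxa.

Taxon 1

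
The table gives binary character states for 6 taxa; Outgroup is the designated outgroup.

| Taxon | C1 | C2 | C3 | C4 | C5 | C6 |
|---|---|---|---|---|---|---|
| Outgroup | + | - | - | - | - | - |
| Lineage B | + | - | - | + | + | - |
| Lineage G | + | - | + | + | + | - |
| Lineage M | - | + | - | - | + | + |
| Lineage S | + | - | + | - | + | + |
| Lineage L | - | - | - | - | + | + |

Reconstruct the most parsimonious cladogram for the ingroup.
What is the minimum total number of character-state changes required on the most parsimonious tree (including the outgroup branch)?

Character polarity is set by the outgroup: the derived state is whichever differs from the outgroup's state, so for C1 the derived state is '-', and for the remaining characters it is '+'.
C1: derived state '-' in Lineage L and Lineage M only — synapomorphy for {Lineage L, Lineage M}.
C2: derived state '+' in Lineage M only — an autapomorphy, so it tells us nothing about relationships among taxa.
C3 groups Lineage G and Lineage S, which is incompatible with the clades supported by the remaining characters; treating it as convergent (homoplasy) costs fewer steps than any alternative tree.
C4 (derived state '+') is shared by Lineage B and Lineage G — a synapomorphy uniting that clade.
C5 (derived state '+') is shared by all ingroup taxa — unites the whole ingroup.
Only Lineage L, Lineage M, and Lineage S show the derived state '+' for C6, supporting them as a clade.
Most parsimonious ingroup topology: ((Lineage B,Lineage G),((Lineage M,Lineage L),Lineage S)).
Changes per character on this tree: C1: 1; C2: 1; C3: 2; C4: 1; C5: 1; C6: 1.
Total = 7.

7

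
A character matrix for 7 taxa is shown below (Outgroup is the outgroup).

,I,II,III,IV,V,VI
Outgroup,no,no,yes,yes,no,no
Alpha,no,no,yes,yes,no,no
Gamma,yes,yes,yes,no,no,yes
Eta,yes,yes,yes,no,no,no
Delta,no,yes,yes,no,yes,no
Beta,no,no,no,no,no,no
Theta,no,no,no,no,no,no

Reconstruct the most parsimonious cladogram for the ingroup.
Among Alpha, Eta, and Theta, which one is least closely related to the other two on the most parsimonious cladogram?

Character polarity is set by the outgroup: the derived state is whichever differs from the outgroup's state, so for III, IV the derived state is 'no', and for the remaining characters it is 'yes'.
I (derived state 'yes') is shared by Eta and Gamma — a synapomorphy uniting that clade.
II: derived state 'yes' in Delta, Eta, and Gamma only — synapomorphy for {Delta, Eta, Gamma}.
Only Beta and Theta show the derived state 'no' for III, supporting them as a clade.
IV (derived state 'no') is shared by Beta, Delta, Eta, Gamma, and Theta — a synapomorphy uniting that clade.
V (derived state 'yes') is unique to Delta (autapomorphy; uninformative for grouping).
VI: derived state 'yes' in Gamma only — an autapomorphy, so it tells us nothing about relationships among taxa.
Most parsimonious ingroup topology: (Alpha,(((Gamma,Eta),Delta),(Beta,Theta))).
Eta and Theta share a more recent common ancestor with each other than either does with Alpha, so Alpha is the least closely related of the three.

Alpha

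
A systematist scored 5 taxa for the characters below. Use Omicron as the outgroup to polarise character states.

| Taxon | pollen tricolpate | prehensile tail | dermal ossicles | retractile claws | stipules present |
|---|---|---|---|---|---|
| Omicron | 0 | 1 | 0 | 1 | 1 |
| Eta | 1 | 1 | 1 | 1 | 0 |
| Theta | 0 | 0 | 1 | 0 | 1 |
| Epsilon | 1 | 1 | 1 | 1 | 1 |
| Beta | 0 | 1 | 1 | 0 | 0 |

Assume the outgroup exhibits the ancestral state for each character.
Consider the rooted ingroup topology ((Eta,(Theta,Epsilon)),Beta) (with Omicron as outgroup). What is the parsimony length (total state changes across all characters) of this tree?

8

Map each character onto ((Eta,(Theta,Epsilon)),Beta) (rooted by Omicron) and count the minimum state changes it requires (Fitch parsimony):
pollen tricolpate: 2; prehensile tail: 1; dermal ossicles: 1; retractile claws: 2; stipules present: 2.
Total tree length = 8.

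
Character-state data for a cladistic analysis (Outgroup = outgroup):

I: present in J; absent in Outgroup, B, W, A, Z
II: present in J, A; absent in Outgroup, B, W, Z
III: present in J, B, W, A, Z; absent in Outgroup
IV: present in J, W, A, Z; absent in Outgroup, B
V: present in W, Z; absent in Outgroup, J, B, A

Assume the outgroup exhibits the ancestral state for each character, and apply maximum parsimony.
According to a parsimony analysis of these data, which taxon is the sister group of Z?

W

The outgroup has state 'absent' for every character, so 'present' is the derived state throughout.
I: derived state 'present' in J only — an autapomorphy, so it tells us nothing about relationships among taxa.
II (derived state 'present') is shared by A and J — a synapomorphy uniting that clade.
III (derived state 'present') is shared by all ingroup taxa — unites the whole ingroup.
Only A, J, W, and Z show the derived state 'present' for IV, supporting them as a clade.
V (derived state 'present') is shared by W and Z — a synapomorphy uniting that clade.
Most parsimonious ingroup topology: (((J,A),(W,Z)),B).
Z and W form a cherry on this tree, so they are sister taxa.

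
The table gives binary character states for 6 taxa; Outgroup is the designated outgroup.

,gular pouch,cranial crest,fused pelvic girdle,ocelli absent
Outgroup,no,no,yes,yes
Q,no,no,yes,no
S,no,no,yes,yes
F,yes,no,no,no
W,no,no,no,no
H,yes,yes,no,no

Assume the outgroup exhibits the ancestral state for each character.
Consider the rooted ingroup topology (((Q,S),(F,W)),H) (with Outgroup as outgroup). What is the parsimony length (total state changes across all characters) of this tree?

7

Map each character onto (((Q,S),(F,W)),H) (rooted by Outgroup) and count the minimum state changes it requires (Fitch parsimony):
gular pouch: 2; cranial crest: 1; fused pelvic girdle: 2; ocelli absent: 2.
Total tree length = 7.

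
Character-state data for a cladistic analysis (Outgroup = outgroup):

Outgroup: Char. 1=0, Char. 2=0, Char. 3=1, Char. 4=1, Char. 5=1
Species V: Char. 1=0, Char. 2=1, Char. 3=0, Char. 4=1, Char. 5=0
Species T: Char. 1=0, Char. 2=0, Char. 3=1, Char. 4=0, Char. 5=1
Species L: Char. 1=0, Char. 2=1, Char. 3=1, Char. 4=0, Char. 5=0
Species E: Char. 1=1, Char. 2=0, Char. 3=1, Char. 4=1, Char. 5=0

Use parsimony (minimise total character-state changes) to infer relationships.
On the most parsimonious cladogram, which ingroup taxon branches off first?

Character polarity is set by the outgroup: the derived state is whichever differs from the outgroup's state, so for Char. 3, Char. 4, Char. 5 the derived state is '0', and for the remaining characters it is '1'.
Char. 1: derived state '1' in Species E only — an autapomorphy, so it tells us nothing about relationships among taxa.
Char. 2 (derived state '1') is shared by Species L and Species V — a synapomorphy uniting that clade.
Char. 3: derived state '0' in Species V only — an autapomorphy, so it tells us nothing about relationships among taxa.
Char. 4 (state '0') occurs in Species L and Species T but conflicts with the nesting implied by the other characters — most parsimoniously interpreted as homoplasy.
Only Species E, Species L, and Species V show the derived state '0' for Char. 5, supporting them as a clade.
Most parsimonious ingroup topology: (((Species V,Species L),Species E),Species T).
Species T is sister to the clade containing all other ingroup taxa, so it is the earliest-diverging (most basal) ingroup lineage.

Species T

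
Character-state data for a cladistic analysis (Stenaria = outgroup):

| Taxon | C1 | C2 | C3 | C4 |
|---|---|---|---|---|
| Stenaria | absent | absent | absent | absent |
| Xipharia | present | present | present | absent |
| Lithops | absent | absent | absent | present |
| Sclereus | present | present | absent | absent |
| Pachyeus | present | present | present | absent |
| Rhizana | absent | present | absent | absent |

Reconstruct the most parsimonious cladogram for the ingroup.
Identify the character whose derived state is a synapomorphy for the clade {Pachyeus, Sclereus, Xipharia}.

C1

The outgroup has state 'absent' for every character, so 'present' is the derived state throughout.
C1: derived state 'present' in Pachyeus, Sclereus, and Xipharia only — synapomorphy for {Pachyeus, Sclereus, Xipharia}.
C2 (derived state 'present') is shared by Pachyeus, Rhizana, Sclereus, and Xipharia — a synapomorphy uniting that clade.
C3: derived state 'present' in Pachyeus and Xipharia only — synapomorphy for {Pachyeus, Xipharia}.
C4 (derived state 'present') is unique to Lithops (autapomorphy; uninformative for grouping).
Most parsimonious ingroup topology: ((((Xipharia,Pachyeus),Sclereus),Rhizana),Lithops).
The clade {Pachyeus, Sclereus, Xipharia} is supported by C1: its derived state 'present' occurs in exactly those taxa and in no other taxon (including the outgroup).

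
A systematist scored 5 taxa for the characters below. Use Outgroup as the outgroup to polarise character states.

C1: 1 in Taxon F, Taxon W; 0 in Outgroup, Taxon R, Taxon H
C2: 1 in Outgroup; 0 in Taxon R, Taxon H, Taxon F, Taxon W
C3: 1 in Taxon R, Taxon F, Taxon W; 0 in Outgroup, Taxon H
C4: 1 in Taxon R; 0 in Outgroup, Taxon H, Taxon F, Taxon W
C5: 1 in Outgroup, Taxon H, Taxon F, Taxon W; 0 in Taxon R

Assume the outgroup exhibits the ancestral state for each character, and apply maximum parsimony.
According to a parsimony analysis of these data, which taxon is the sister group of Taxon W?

Taxon F

Character polarity is set by the outgroup: the derived state is whichever differs from the outgroup's state, so for C2, C5 the derived state is '0', and for the remaining characters it is '1'.
C1: derived state '1' in Taxon F and Taxon W only — synapomorphy for {Taxon F, Taxon W}.
C2 (derived state '0') is shared by all ingroup taxa — unites the whole ingroup.
C3 (derived state '1') is shared by Taxon F, Taxon R, and Taxon W — a synapomorphy uniting that clade.
C4: derived state '1' in Taxon R only — an autapomorphy, so it tells us nothing about relationships among taxa.
C5: derived state '0' in Taxon R only — an autapomorphy, so it tells us nothing about relationships among taxa.
Most parsimonious ingroup topology: ((Taxon R,(Taxon F,Taxon W)),Taxon H).
Taxon W and Taxon F form a cherry on this tree, so they are sister taxa.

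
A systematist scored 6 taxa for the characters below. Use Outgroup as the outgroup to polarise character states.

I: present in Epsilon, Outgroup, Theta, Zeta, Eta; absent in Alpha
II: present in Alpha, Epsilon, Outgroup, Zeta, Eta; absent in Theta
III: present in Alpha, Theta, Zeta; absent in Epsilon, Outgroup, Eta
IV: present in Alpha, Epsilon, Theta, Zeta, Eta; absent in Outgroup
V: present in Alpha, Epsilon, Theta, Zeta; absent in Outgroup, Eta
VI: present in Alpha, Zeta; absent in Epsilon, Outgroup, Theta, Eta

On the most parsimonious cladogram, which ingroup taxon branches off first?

Character polarity is set by the outgroup: the derived state is whichever differs from the outgroup's state, so for I, II the derived state is 'absent', and for the remaining characters it is 'present'.
I: derived state 'absent' in Alpha only — an autapomorphy, so it tells us nothing about relationships among taxa.
II: derived state 'absent' in Theta only — an autapomorphy, so it tells us nothing about relationships among taxa.
Only Alpha, Theta, and Zeta show the derived state 'present' for III, supporting them as a clade.
All ingroup taxa share the derived state 'present' for IV; it defines the ingroup but does not resolve relationships within it.
Only Alpha, Epsilon, Theta, and Zeta show the derived state 'present' for V, supporting them as a clade.
VI: derived state 'present' in Alpha and Zeta only — synapomorphy for {Alpha, Zeta}.
Most parsimonious ingroup topology: (Eta,(((Alpha,Zeta),Theta),Epsilon)).
Eta is sister to the clade containing all other ingroup taxa, so it is the earliest-diverging (most basal) ingroup lineage.

Eta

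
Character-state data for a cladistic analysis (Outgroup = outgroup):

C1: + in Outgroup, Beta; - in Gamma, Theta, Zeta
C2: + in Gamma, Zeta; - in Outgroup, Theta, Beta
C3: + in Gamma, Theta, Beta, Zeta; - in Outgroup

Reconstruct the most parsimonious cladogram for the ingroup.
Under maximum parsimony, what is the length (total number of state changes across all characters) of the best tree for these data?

Character polarity is set by the outgroup: the derived state is whichever differs from the outgroup's state, so for C1 the derived state is '-', and for the remaining characters it is '+'.
Only Gamma, Theta, and Zeta show the derived state '-' for C1, supporting them as a clade.
Only Gamma and Zeta show the derived state '+' for C2, supporting them as a clade.
C3 (derived state '+') is shared by all ingroup taxa — unites the whole ingroup.
Most parsimonious ingroup topology: (((Gamma,Zeta),Theta),Beta).
Changes per character on this tree: C1: 1; C2: 1; C3: 1.
Total = 3.

3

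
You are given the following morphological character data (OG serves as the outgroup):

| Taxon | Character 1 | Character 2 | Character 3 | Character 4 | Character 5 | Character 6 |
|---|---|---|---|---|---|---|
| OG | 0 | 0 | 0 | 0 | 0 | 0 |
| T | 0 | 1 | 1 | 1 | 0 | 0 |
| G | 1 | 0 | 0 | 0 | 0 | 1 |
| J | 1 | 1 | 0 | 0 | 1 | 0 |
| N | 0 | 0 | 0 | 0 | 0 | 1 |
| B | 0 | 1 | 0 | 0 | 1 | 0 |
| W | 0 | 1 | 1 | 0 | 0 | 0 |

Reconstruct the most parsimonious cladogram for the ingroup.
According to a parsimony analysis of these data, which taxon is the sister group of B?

The outgroup has state '0' for every character, so '1' is the derived state throughout.
Character 1 (state '1') occurs in G and J but conflicts with the nesting implied by the other characters — most parsimoniously interpreted as homoplasy.
Character 2: derived state '1' in B, J, T, and W only — synapomorphy for {B, J, T, W}.
Character 3: derived state '1' in T and W only — synapomorphy for {T, W}.
Character 4 (derived state '1') is unique to T (autapomorphy; uninformative for grouping).
Character 5 (derived state '1') is shared by B and J — a synapomorphy uniting that clade.
Character 6: derived state '1' in G and N only — synapomorphy for {G, N}.
Most parsimonious ingroup topology: (((T,W),(J,B)),(G,N)).
B and J form a cherry on this tree, so they are sister taxa.

J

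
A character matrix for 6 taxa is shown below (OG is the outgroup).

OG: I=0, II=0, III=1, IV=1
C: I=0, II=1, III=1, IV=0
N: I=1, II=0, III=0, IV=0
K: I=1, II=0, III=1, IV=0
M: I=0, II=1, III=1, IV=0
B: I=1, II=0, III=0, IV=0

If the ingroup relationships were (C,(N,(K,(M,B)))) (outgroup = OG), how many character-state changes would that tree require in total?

7

Map each character onto (C,(N,(K,(M,B)))) (rooted by OG) and count the minimum state changes it requires (Fitch parsimony):
I: 2; II: 2; III: 2; IV: 1.
Total tree length = 7.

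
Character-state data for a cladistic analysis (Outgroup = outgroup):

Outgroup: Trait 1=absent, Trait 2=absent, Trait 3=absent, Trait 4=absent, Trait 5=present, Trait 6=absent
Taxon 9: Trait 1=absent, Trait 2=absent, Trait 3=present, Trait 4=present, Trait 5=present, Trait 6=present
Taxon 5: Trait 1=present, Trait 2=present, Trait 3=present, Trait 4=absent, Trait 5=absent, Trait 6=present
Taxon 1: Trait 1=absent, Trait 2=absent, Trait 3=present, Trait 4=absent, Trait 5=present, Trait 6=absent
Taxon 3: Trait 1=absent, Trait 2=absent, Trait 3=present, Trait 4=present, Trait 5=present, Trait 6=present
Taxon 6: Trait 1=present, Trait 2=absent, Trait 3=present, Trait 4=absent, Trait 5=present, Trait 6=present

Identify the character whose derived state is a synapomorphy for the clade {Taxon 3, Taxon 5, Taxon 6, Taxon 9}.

Character polarity is set by the outgroup: the derived state is whichever differs from the outgroup's state, so for Trait 5 the derived state is 'absent', and for the remaining characters it is 'present'.
Trait 1 (derived state 'present') is shared by Taxon 5 and Taxon 6 — a synapomorphy uniting that clade.
Trait 2: derived state 'present' in Taxon 5 only — an autapomorphy, so it tells us nothing about relationships among taxa.
Trait 3 (derived state 'present') is shared by all ingroup taxa — unites the whole ingroup.
Trait 4: derived state 'present' in Taxon 3 and Taxon 9 only — synapomorphy for {Taxon 3, Taxon 9}.
Trait 5: derived state 'absent' in Taxon 5 only — an autapomorphy, so it tells us nothing about relationships among taxa.
Only Taxon 3, Taxon 5, Taxon 6, and Taxon 9 show the derived state 'present' for Trait 6, supporting them as a clade.
Most parsimonious ingroup topology: (((Taxon 9,Taxon 3),(Taxon 5,Taxon 6)),Taxon 1).
The clade {Taxon 3, Taxon 5, Taxon 6, Taxon 9} is supported by Trait 6: its derived state 'present' occurs in exactly those taxa and in no other taxon (including the outgroup).

Trait 6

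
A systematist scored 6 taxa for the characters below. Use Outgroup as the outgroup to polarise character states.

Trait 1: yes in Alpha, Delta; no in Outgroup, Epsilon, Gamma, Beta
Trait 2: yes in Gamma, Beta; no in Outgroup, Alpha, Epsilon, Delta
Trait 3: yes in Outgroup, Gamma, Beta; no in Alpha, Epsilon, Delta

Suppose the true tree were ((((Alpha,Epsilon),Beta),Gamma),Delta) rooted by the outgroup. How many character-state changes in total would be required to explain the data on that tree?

Map each character onto ((((Alpha,Epsilon),Beta),Gamma),Delta) (rooted by Outgroup) and count the minimum state changes it requires (Fitch parsimony):
Trait 1: 2; Trait 2: 2; Trait 3: 2.
Total tree length = 6.

6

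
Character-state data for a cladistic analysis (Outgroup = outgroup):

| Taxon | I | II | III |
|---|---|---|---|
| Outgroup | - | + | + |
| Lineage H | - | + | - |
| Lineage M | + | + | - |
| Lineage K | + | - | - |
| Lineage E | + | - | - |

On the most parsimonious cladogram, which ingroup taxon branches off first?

Character polarity is set by the outgroup: the derived state is whichever differs from the outgroup's state, so for II, III the derived state is '-', and for the remaining characters it is '+'.
I: derived state '+' in Lineage E, Lineage K, and Lineage M only — synapomorphy for {Lineage E, Lineage K, Lineage M}.
II: derived state '-' in Lineage E and Lineage K only — synapomorphy for {Lineage E, Lineage K}.
III (derived state '-') is shared by all ingroup taxa — unites the whole ingroup.
Most parsimonious ingroup topology: (Lineage H,(Lineage M,(Lineage K,Lineage E))).
Lineage H is sister to the clade containing all other ingroup taxa, so it is the earliest-diverging (most basal) ingroup lineage.

Lineage H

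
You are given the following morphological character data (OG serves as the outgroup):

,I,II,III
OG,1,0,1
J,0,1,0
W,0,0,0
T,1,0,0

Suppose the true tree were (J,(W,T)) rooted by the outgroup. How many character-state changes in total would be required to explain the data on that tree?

Map each character onto (J,(W,T)) (rooted by OG) and count the minimum state changes it requires (Fitch parsimony):
I: 2; II: 1; III: 1.
Total tree length = 4.

4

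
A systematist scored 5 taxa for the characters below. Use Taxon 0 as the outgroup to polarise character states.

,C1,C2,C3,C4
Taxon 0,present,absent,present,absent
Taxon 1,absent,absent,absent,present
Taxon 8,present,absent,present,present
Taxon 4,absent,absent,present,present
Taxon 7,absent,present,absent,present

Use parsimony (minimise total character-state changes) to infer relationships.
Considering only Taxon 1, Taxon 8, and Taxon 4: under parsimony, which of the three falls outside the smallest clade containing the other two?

Taxon 8

Character polarity is set by the outgroup: the derived state is whichever differs from the outgroup's state, so for C1, C3 the derived state is 'absent', and for the remaining characters it is 'present'.
C1: derived state 'absent' in Taxon 1, Taxon 4, and Taxon 7 only — synapomorphy for {Taxon 1, Taxon 4, Taxon 7}.
C2: derived state 'present' in Taxon 7 only — an autapomorphy, so it tells us nothing about relationships among taxa.
Only Taxon 1 and Taxon 7 show the derived state 'absent' for C3, supporting them as a clade.
All ingroup taxa share the derived state 'present' for C4; it defines the ingroup but does not resolve relationships within it.
Most parsimonious ingroup topology: (Taxon 8,((Taxon 7,Taxon 1),Taxon 4)).
Taxon 1 and Taxon 4 share a more recent common ancestor with each other than either does with Taxon 8, so Taxon 8 is the least closely related of the three.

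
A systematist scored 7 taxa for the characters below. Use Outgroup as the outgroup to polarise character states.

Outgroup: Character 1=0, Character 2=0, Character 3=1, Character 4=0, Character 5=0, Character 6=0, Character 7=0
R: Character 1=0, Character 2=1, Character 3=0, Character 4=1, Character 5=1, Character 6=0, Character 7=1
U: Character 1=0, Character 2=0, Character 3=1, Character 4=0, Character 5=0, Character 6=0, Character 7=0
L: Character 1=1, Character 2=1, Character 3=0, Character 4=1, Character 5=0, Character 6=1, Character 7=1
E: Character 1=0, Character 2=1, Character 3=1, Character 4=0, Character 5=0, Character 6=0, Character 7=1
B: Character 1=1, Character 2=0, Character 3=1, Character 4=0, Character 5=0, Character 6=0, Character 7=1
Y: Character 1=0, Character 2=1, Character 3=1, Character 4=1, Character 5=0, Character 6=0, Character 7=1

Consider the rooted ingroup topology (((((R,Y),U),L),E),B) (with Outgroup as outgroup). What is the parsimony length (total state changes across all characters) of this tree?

12

Map each character onto (((((R,Y),U),L),E),B) (rooted by Outgroup) and count the minimum state changes it requires (Fitch parsimony):
Character 1: 2; Character 2: 2; Character 3: 2; Character 4: 2; Character 5: 1; Character 6: 1; Character 7: 2.
Total tree length = 12.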